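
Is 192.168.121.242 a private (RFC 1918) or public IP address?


RFC 1918 private ranges:
  10.0.0.0/8 (10.0.0.0 - 10.255.255.255)
  172.16.0.0/12 (172.16.0.0 - 172.31.255.255)
  192.168.0.0/16 (192.168.0.0 - 192.168.255.255)
Private (in 192.168.0.0/16)


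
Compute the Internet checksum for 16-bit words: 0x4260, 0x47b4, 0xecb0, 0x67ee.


Sum all words (with carry folding):
+ 0x4260 = 0x4260
+ 0x47b4 = 0x8a14
+ 0xecb0 = 0x76c5
+ 0x67ee = 0xdeb3
One's complement: ~0xdeb3
Checksum = 0x214c


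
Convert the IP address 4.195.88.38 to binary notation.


4 = 00000100
195 = 11000011
88 = 01011000
38 = 00100110
Binary: 00000100.11000011.01011000.00100110


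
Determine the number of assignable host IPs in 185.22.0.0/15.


Host bits = 32 - 15 = 17
Total addresses = 2^17 = 131072
Usable = total - 2 (network and broadcast)
Usable hosts: 131070


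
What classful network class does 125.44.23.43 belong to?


First octet: 125
Binary: 01111101
0xxxxxxx -> Class A (1-126)
Class A, default mask 255.0.0.0 (/8)


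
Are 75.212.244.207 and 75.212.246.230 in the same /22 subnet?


Mask: 255.255.252.0
75.212.244.207 AND mask = 75.212.244.0
75.212.246.230 AND mask = 75.212.244.0
Yes, same subnet (75.212.244.0)


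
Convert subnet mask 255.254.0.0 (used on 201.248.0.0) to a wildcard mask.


Subnet mask: 255.254.0.0
Wildcard = 255.255.255.255 - subnet mask
255 - 255 = 0
255 - 254 = 1
255 - 0 = 255
255 - 0 = 255
Wildcard: 0.1.255.255


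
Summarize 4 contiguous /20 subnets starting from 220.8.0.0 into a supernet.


Original prefix: /20
Number of subnets: 4 = 2^2
New prefix = 20 - 2 = 18
Supernet: 220.8.0.0/18


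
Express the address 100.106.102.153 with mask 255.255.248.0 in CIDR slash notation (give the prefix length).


Binary: 11111111.11111111.11111000.00000000
Count leading 1s
Prefix: /21


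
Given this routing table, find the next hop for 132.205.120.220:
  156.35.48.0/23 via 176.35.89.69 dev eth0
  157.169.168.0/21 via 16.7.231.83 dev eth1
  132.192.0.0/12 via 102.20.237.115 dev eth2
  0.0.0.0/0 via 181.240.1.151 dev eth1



Longest prefix match for 132.205.120.220:
  /23 156.35.48.0: no
  /21 157.169.168.0: no
  /12 132.192.0.0: MATCH
  /0 0.0.0.0: MATCH
Selected: next-hop 102.20.237.115 via eth2 (matched /12)


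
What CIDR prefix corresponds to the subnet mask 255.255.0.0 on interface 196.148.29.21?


Binary: 11111111.11111111.00000000.00000000
Count leading 1s
Prefix: /16


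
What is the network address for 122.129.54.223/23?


IP:   01111010.10000001.00110110.11011111
Mask: 11111111.11111111.11111110.00000000
AND operation:
Net:  01111010.10000001.00110110.00000000
Network: 122.129.54.0/23


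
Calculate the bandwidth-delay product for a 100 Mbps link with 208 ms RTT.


BDP = bandwidth * RTT
= 100 Mbps * 208 ms
= 100 * 1e6 * 208 / 1000 bits
= 20800000 bits
= 2600000 bytes
= 2539.0625 KB
BDP = 20800000 bits (2600000 bytes)


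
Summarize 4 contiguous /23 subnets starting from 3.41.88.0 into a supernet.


Original prefix: /23
Number of subnets: 4 = 2^2
New prefix = 23 - 2 = 21
Supernet: 3.41.88.0/21


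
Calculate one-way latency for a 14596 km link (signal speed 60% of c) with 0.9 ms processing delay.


Speed = 0.6 * 3e5 km/s = 180000 km/s
Propagation delay = 14596 / 180000 = 0.0811 s = 81.0889 ms
Processing delay = 0.9 ms
Total one-way latency = 81.9889 ms


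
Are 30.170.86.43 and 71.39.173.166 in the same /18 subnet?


Mask: 255.255.192.0
30.170.86.43 AND mask = 30.170.64.0
71.39.173.166 AND mask = 71.39.128.0
No, different subnets (30.170.64.0 vs 71.39.128.0)


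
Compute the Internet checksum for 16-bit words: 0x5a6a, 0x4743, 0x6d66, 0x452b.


Sum all words (with carry folding):
+ 0x5a6a = 0x5a6a
+ 0x4743 = 0xa1ad
+ 0x6d66 = 0x0f14
+ 0x452b = 0x543f
One's complement: ~0x543f
Checksum = 0xabc0


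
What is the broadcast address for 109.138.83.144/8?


Network: 109.0.0.0/8
Host bits = 24
Set all host bits to 1:
Broadcast: 109.255.255.255


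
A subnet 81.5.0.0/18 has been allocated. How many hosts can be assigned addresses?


Host bits = 32 - 18 = 14
Total addresses = 2^14 = 16384
Usable = total - 2 (network and broadcast)
Usable hosts: 16382


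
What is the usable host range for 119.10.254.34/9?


Network: 119.0.0.0
Broadcast: 119.127.255.255
First usable = network + 1
Last usable = broadcast - 1
Range: 119.0.0.1 to 119.127.255.254


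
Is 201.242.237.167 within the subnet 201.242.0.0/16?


Subnet network: 201.242.0.0
Test IP AND mask: 201.242.0.0
Yes, 201.242.237.167 is in 201.242.0.0/16


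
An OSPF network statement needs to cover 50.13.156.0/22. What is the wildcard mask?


Subnet mask: 255.255.252.0
Wildcard = 255.255.255.255 - subnet mask
255 - 255 = 0
255 - 255 = 0
255 - 252 = 3
255 - 0 = 255
Wildcard: 0.0.3.255


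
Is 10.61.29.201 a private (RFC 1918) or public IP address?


RFC 1918 private ranges:
  10.0.0.0/8 (10.0.0.0 - 10.255.255.255)
  172.16.0.0/12 (172.16.0.0 - 172.31.255.255)
  192.168.0.0/16 (192.168.0.0 - 192.168.255.255)
Private (in 10.0.0.0/8)


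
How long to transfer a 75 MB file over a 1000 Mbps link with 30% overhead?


Effective throughput = 1000 * (1 - 30/100) = 700 Mbps
File size in Mb = 75 * 8 = 600 Mb
Time = 600 / 700
Time = 0.8571 seconds


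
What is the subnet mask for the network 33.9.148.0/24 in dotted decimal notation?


/24 means 24 network bits, 8 host bits
Binary: 11111111111111111111111100000000
Mask: 255.255.255.0


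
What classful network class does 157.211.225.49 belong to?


First octet: 157
Binary: 10011101
10xxxxxx -> Class B (128-191)
Class B, default mask 255.255.0.0 (/16)


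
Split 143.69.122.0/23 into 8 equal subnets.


New prefix = 23 + 3 = 26
Each subnet has 64 addresses
  143.69.122.0/26
  143.69.122.64/26
  143.69.122.128/26
  143.69.122.192/26
  143.69.123.0/26
  143.69.123.64/26
  143.69.123.128/26
  143.69.123.192/26
Subnets: 143.69.122.0/26, 143.69.122.64/26, 143.69.122.128/26, 143.69.122.192/26, 143.69.123.0/26, 143.69.123.64/26, 143.69.123.128/26, 143.69.123.192/26


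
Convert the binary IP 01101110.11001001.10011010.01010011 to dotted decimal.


01101110 = 110
11001001 = 201
10011010 = 154
01010011 = 83
IP: 110.201.154.83


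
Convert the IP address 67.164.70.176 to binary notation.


67 = 01000011
164 = 10100100
70 = 01000110
176 = 10110000
Binary: 01000011.10100100.01000110.10110000


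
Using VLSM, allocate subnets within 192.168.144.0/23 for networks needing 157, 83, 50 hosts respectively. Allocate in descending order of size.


157 hosts -> /24 (254 usable): 192.168.144.0/24
83 hosts -> /25 (126 usable): 192.168.145.0/25
50 hosts -> /26 (62 usable): 192.168.145.128/26
Allocation: 192.168.144.0/24 (157 hosts, 254 usable); 192.168.145.0/25 (83 hosts, 126 usable); 192.168.145.128/26 (50 hosts, 62 usable)


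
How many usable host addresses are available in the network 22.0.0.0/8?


Host bits = 32 - 8 = 24
Total addresses = 2^24 = 16777216
Usable = total - 2 (network and broadcast)
Usable hosts: 16777214


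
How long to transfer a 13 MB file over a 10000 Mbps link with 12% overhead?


Effective throughput = 10000 * (1 - 12/100) = 8800 Mbps
File size in Mb = 13 * 8 = 104 Mb
Time = 104 / 8800
Time = 0.0118 seconds


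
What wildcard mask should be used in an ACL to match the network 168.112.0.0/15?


Subnet mask: 255.254.0.0
Wildcard = 255.255.255.255 - subnet mask
255 - 255 = 0
255 - 254 = 1
255 - 0 = 255
255 - 0 = 255
Wildcard: 0.1.255.255


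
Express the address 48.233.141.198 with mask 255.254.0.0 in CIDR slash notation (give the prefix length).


Binary: 11111111.11111110.00000000.00000000
Count leading 1s
Prefix: /15


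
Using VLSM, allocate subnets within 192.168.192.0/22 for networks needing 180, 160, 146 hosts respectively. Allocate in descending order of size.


180 hosts -> /24 (254 usable): 192.168.192.0/24
160 hosts -> /24 (254 usable): 192.168.193.0/24
146 hosts -> /24 (254 usable): 192.168.194.0/24
Allocation: 192.168.192.0/24 (180 hosts, 254 usable); 192.168.193.0/24 (160 hosts, 254 usable); 192.168.194.0/24 (146 hosts, 254 usable)


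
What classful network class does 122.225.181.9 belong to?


First octet: 122
Binary: 01111010
0xxxxxxx -> Class A (1-126)
Class A, default mask 255.0.0.0 (/8)


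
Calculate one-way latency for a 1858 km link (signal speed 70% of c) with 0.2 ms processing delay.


Speed = 0.7 * 3e5 km/s = 210000 km/s
Propagation delay = 1858 / 210000 = 0.0088 s = 8.8476 ms
Processing delay = 0.2 ms
Total one-way latency = 9.0476 ms


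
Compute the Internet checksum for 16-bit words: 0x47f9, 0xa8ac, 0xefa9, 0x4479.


Sum all words (with carry folding):
+ 0x47f9 = 0x47f9
+ 0xa8ac = 0xf0a5
+ 0xefa9 = 0xe04f
+ 0x4479 = 0x24c9
One's complement: ~0x24c9
Checksum = 0xdb36


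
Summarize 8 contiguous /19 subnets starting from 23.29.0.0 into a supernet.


Original prefix: /19
Number of subnets: 8 = 2^3
New prefix = 19 - 3 = 16
Supernet: 23.29.0.0/16


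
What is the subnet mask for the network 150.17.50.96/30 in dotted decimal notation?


/30 means 30 network bits, 2 host bits
Binary: 11111111111111111111111111111100
Mask: 255.255.255.252


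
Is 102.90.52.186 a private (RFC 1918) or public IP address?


RFC 1918 private ranges:
  10.0.0.0/8 (10.0.0.0 - 10.255.255.255)
  172.16.0.0/12 (172.16.0.0 - 172.31.255.255)
  192.168.0.0/16 (192.168.0.0 - 192.168.255.255)
Public (not in any RFC 1918 range)


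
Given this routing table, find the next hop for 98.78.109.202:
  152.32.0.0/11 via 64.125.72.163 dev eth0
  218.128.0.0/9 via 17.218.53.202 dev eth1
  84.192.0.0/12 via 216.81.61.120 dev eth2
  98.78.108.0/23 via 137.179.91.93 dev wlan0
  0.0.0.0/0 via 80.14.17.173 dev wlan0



Longest prefix match for 98.78.109.202:
  /11 152.32.0.0: no
  /9 218.128.0.0: no
  /12 84.192.0.0: no
  /23 98.78.108.0: MATCH
  /0 0.0.0.0: MATCH
Selected: next-hop 137.179.91.93 via wlan0 (matched /23)


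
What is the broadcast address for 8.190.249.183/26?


Network: 8.190.249.128/26
Host bits = 6
Set all host bits to 1:
Broadcast: 8.190.249.191


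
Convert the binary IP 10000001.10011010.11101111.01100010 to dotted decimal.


10000001 = 129
10011010 = 154
11101111 = 239
01100010 = 98
IP: 129.154.239.98


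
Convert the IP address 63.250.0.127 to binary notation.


63 = 00111111
250 = 11111010
0 = 00000000
127 = 01111111
Binary: 00111111.11111010.00000000.01111111


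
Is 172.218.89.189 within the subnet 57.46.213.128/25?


Subnet network: 57.46.213.128
Test IP AND mask: 172.218.89.128
No, 172.218.89.189 is not in 57.46.213.128/25


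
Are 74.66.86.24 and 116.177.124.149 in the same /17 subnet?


Mask: 255.255.128.0
74.66.86.24 AND mask = 74.66.0.0
116.177.124.149 AND mask = 116.177.0.0
No, different subnets (74.66.0.0 vs 116.177.0.0)


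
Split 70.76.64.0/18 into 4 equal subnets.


New prefix = 18 + 2 = 20
Each subnet has 4096 addresses
  70.76.64.0/20
  70.76.80.0/20
  70.76.96.0/20
  70.76.112.0/20
Subnets: 70.76.64.0/20, 70.76.80.0/20, 70.76.96.0/20, 70.76.112.0/20


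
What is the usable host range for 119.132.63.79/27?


Network: 119.132.63.64
Broadcast: 119.132.63.95
First usable = network + 1
Last usable = broadcast - 1
Range: 119.132.63.65 to 119.132.63.94


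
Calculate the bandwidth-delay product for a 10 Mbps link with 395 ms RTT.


BDP = bandwidth * RTT
= 10 Mbps * 395 ms
= 10 * 1e6 * 395 / 1000 bits
= 3950000 bits
= 493750 bytes
= 482.1777 KB
BDP = 3950000 bits (493750 bytes)


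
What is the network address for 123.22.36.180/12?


IP:   01111011.00010110.00100100.10110100
Mask: 11111111.11110000.00000000.00000000
AND operation:
Net:  01111011.00010000.00000000.00000000
Network: 123.16.0.0/12


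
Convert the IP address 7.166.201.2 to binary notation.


7 = 00000111
166 = 10100110
201 = 11001001
2 = 00000010
Binary: 00000111.10100110.11001001.00000010


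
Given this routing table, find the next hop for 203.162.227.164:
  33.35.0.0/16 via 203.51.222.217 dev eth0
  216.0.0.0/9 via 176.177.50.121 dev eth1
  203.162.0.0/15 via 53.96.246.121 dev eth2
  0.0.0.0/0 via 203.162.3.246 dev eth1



Longest prefix match for 203.162.227.164:
  /16 33.35.0.0: no
  /9 216.0.0.0: no
  /15 203.162.0.0: MATCH
  /0 0.0.0.0: MATCH
Selected: next-hop 53.96.246.121 via eth2 (matched /15)


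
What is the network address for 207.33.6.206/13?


IP:   11001111.00100001.00000110.11001110
Mask: 11111111.11111000.00000000.00000000
AND operation:
Net:  11001111.00100000.00000000.00000000
Network: 207.32.0.0/13


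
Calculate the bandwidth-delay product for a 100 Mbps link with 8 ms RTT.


BDP = bandwidth * RTT
= 100 Mbps * 8 ms
= 100 * 1e6 * 8 / 1000 bits
= 800000 bits
= 100000 bytes
= 97.6562 KB
BDP = 800000 bits (100000 bytes)


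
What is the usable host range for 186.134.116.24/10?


Network: 186.128.0.0
Broadcast: 186.191.255.255
First usable = network + 1
Last usable = broadcast - 1
Range: 186.128.0.1 to 186.191.255.254


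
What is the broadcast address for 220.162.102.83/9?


Network: 220.128.0.0/9
Host bits = 23
Set all host bits to 1:
Broadcast: 220.255.255.255


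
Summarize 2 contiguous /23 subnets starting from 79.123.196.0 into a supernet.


Original prefix: /23
Number of subnets: 2 = 2^1
New prefix = 23 - 1 = 22
Supernet: 79.123.196.0/22


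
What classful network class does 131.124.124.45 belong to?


First octet: 131
Binary: 10000011
10xxxxxx -> Class B (128-191)
Class B, default mask 255.255.0.0 (/16)


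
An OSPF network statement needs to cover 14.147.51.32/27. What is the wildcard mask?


Subnet mask: 255.255.255.224
Wildcard = 255.255.255.255 - subnet mask
255 - 255 = 0
255 - 255 = 0
255 - 255 = 0
255 - 224 = 31
Wildcard: 0.0.0.31


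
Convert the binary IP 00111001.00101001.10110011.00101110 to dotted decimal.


00111001 = 57
00101001 = 41
10110011 = 179
00101110 = 46
IP: 57.41.179.46


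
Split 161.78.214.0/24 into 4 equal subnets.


New prefix = 24 + 2 = 26
Each subnet has 64 addresses
  161.78.214.0/26
  161.78.214.64/26
  161.78.214.128/26
  161.78.214.192/26
Subnets: 161.78.214.0/26, 161.78.214.64/26, 161.78.214.128/26, 161.78.214.192/26


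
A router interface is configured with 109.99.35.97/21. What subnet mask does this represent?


/21 means 21 network bits, 11 host bits
Binary: 11111111111111111111100000000000
Mask: 255.255.248.0


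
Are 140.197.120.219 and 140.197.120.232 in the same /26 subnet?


Mask: 255.255.255.192
140.197.120.219 AND mask = 140.197.120.192
140.197.120.232 AND mask = 140.197.120.192
Yes, same subnet (140.197.120.192)


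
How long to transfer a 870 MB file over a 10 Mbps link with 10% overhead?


Effective throughput = 10 * (1 - 10/100) = 9 Mbps
File size in Mb = 870 * 8 = 6960 Mb
Time = 6960 / 9
Time = 773.3333 seconds


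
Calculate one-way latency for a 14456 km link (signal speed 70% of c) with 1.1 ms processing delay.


Speed = 0.7 * 3e5 km/s = 210000 km/s
Propagation delay = 14456 / 210000 = 0.0688 s = 68.8381 ms
Processing delay = 1.1 ms
Total one-way latency = 69.9381 ms


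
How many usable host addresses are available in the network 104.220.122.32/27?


Host bits = 32 - 27 = 5
Total addresses = 2^5 = 32
Usable = total - 2 (network and broadcast)
Usable hosts: 30


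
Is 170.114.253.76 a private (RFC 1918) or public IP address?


RFC 1918 private ranges:
  10.0.0.0/8 (10.0.0.0 - 10.255.255.255)
  172.16.0.0/12 (172.16.0.0 - 172.31.255.255)
  192.168.0.0/16 (192.168.0.0 - 192.168.255.255)
Public (not in any RFC 1918 range)


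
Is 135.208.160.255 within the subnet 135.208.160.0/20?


Subnet network: 135.208.160.0
Test IP AND mask: 135.208.160.0
Yes, 135.208.160.255 is in 135.208.160.0/20


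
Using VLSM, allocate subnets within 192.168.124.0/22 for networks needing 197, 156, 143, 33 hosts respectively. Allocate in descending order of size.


197 hosts -> /24 (254 usable): 192.168.124.0/24
156 hosts -> /24 (254 usable): 192.168.125.0/24
143 hosts -> /24 (254 usable): 192.168.126.0/24
33 hosts -> /26 (62 usable): 192.168.127.0/26
Allocation: 192.168.124.0/24 (197 hosts, 254 usable); 192.168.125.0/24 (156 hosts, 254 usable); 192.168.126.0/24 (143 hosts, 254 usable); 192.168.127.0/26 (33 hosts, 62 usable)


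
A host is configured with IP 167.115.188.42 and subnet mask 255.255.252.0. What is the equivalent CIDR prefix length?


Binary: 11111111.11111111.11111100.00000000
Count leading 1s
Prefix: /22


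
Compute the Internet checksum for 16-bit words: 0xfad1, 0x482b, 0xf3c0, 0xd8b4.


Sum all words (with carry folding):
+ 0xfad1 = 0xfad1
+ 0x482b = 0x42fd
+ 0xf3c0 = 0x36be
+ 0xd8b4 = 0x0f73
One's complement: ~0x0f73
Checksum = 0xf08c


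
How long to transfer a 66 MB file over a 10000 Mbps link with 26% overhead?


Effective throughput = 10000 * (1 - 26/100) = 7400 Mbps
File size in Mb = 66 * 8 = 528 Mb
Time = 528 / 7400
Time = 0.0714 seconds


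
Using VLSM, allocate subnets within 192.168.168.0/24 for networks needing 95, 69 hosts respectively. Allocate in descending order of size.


95 hosts -> /25 (126 usable): 192.168.168.0/25
69 hosts -> /25 (126 usable): 192.168.168.128/25
Allocation: 192.168.168.0/25 (95 hosts, 126 usable); 192.168.168.128/25 (69 hosts, 126 usable)


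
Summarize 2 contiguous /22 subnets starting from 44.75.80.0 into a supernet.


Original prefix: /22
Number of subnets: 2 = 2^1
New prefix = 22 - 1 = 21
Supernet: 44.75.80.0/21


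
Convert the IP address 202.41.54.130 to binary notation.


202 = 11001010
41 = 00101001
54 = 00110110
130 = 10000010
Binary: 11001010.00101001.00110110.10000010


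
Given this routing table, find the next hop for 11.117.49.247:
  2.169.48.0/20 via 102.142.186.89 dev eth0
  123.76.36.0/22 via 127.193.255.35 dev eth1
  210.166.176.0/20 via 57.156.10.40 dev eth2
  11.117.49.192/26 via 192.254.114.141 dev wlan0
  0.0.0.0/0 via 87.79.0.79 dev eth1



Longest prefix match for 11.117.49.247:
  /20 2.169.48.0: no
  /22 123.76.36.0: no
  /20 210.166.176.0: no
  /26 11.117.49.192: MATCH
  /0 0.0.0.0: MATCH
Selected: next-hop 192.254.114.141 via wlan0 (matched /26)


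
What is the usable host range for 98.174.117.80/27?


Network: 98.174.117.64
Broadcast: 98.174.117.95
First usable = network + 1
Last usable = broadcast - 1
Range: 98.174.117.65 to 98.174.117.94


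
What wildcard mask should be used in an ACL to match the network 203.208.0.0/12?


Subnet mask: 255.240.0.0
Wildcard = 255.255.255.255 - subnet mask
255 - 255 = 0
255 - 240 = 15
255 - 0 = 255
255 - 0 = 255
Wildcard: 0.15.255.255


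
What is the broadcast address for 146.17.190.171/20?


Network: 146.17.176.0/20
Host bits = 12
Set all host bits to 1:
Broadcast: 146.17.191.255


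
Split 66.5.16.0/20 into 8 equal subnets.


New prefix = 20 + 3 = 23
Each subnet has 512 addresses
  66.5.16.0/23
  66.5.18.0/23
  66.5.20.0/23
  66.5.22.0/23
  66.5.24.0/23
  66.5.26.0/23
  66.5.28.0/23
  66.5.30.0/23
Subnets: 66.5.16.0/23, 66.5.18.0/23, 66.5.20.0/23, 66.5.22.0/23, 66.5.24.0/23, 66.5.26.0/23, 66.5.28.0/23, 66.5.30.0/23


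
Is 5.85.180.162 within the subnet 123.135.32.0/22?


Subnet network: 123.135.32.0
Test IP AND mask: 5.85.180.0
No, 5.85.180.162 is not in 123.135.32.0/22


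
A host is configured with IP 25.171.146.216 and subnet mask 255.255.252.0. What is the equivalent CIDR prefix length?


Binary: 11111111.11111111.11111100.00000000
Count leading 1s
Prefix: /22


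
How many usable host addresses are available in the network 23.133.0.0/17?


Host bits = 32 - 17 = 15
Total addresses = 2^15 = 32768
Usable = total - 2 (network and broadcast)
Usable hosts: 32766


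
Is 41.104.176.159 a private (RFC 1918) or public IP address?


RFC 1918 private ranges:
  10.0.0.0/8 (10.0.0.0 - 10.255.255.255)
  172.16.0.0/12 (172.16.0.0 - 172.31.255.255)
  192.168.0.0/16 (192.168.0.0 - 192.168.255.255)
Public (not in any RFC 1918 range)


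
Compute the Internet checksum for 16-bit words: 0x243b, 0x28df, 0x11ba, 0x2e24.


Sum all words (with carry folding):
+ 0x243b = 0x243b
+ 0x28df = 0x4d1a
+ 0x11ba = 0x5ed4
+ 0x2e24 = 0x8cf8
One's complement: ~0x8cf8
Checksum = 0x7307


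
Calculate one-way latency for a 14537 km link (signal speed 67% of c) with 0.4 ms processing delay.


Speed = 0.67 * 3e5 km/s = 201000 km/s
Propagation delay = 14537 / 201000 = 0.0723 s = 72.3234 ms
Processing delay = 0.4 ms
Total one-way latency = 72.7234 ms


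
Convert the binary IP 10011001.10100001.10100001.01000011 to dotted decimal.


10011001 = 153
10100001 = 161
10100001 = 161
01000011 = 67
IP: 153.161.161.67


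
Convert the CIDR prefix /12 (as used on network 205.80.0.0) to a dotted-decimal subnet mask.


/12 means 12 network bits, 20 host bits
Binary: 11111111111100000000000000000000
Mask: 255.240.0.0


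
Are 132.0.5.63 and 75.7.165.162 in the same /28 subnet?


Mask: 255.255.255.240
132.0.5.63 AND mask = 132.0.5.48
75.7.165.162 AND mask = 75.7.165.160
No, different subnets (132.0.5.48 vs 75.7.165.160)


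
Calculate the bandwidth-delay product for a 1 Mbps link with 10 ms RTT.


BDP = bandwidth * RTT
= 1 Mbps * 10 ms
= 1 * 1e6 * 10 / 1000 bits
= 10000 bits
= 1250 bytes
= 1.2207 KB
BDP = 10000 bits (1250 bytes)


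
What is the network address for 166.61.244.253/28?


IP:   10100110.00111101.11110100.11111101
Mask: 11111111.11111111.11111111.11110000
AND operation:
Net:  10100110.00111101.11110100.11110000
Network: 166.61.244.240/28


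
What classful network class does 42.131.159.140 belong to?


First octet: 42
Binary: 00101010
0xxxxxxx -> Class A (1-126)
Class A, default mask 255.0.0.0 (/8)


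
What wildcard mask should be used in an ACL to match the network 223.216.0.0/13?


Subnet mask: 255.248.0.0
Wildcard = 255.255.255.255 - subnet mask
255 - 255 = 0
255 - 248 = 7
255 - 0 = 255
255 - 0 = 255
Wildcard: 0.7.255.255


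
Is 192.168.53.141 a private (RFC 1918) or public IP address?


RFC 1918 private ranges:
  10.0.0.0/8 (10.0.0.0 - 10.255.255.255)
  172.16.0.0/12 (172.16.0.0 - 172.31.255.255)
  192.168.0.0/16 (192.168.0.0 - 192.168.255.255)
Private (in 192.168.0.0/16)


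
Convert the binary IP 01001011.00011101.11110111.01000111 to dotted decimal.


01001011 = 75
00011101 = 29
11110111 = 247
01000111 = 71
IP: 75.29.247.71


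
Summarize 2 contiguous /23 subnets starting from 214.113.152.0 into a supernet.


Original prefix: /23
Number of subnets: 2 = 2^1
New prefix = 23 - 1 = 22
Supernet: 214.113.152.0/22


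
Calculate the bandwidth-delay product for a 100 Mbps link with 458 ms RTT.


BDP = bandwidth * RTT
= 100 Mbps * 458 ms
= 100 * 1e6 * 458 / 1000 bits
= 45800000 bits
= 5725000 bytes
= 5590.8203 KB
BDP = 45800000 bits (5725000 bytes)


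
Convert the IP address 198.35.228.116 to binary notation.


198 = 11000110
35 = 00100011
228 = 11100100
116 = 01110100
Binary: 11000110.00100011.11100100.01110100


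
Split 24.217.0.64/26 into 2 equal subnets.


New prefix = 26 + 1 = 27
Each subnet has 32 addresses
  24.217.0.64/27
  24.217.0.96/27
Subnets: 24.217.0.64/27, 24.217.0.96/27


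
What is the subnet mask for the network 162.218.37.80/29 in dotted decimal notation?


/29 means 29 network bits, 3 host bits
Binary: 11111111111111111111111111111000
Mask: 255.255.255.248


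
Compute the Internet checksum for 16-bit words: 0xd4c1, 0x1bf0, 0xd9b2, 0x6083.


Sum all words (with carry folding):
+ 0xd4c1 = 0xd4c1
+ 0x1bf0 = 0xf0b1
+ 0xd9b2 = 0xca64
+ 0x6083 = 0x2ae8
One's complement: ~0x2ae8
Checksum = 0xd517


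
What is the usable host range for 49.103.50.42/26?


Network: 49.103.50.0
Broadcast: 49.103.50.63
First usable = network + 1
Last usable = broadcast - 1
Range: 49.103.50.1 to 49.103.50.62


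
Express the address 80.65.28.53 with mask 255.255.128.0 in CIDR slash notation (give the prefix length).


Binary: 11111111.11111111.10000000.00000000
Count leading 1s
Prefix: /17


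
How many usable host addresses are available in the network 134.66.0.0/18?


Host bits = 32 - 18 = 14
Total addresses = 2^14 = 16384
Usable = total - 2 (network and broadcast)
Usable hosts: 16382


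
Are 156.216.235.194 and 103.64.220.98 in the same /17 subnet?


Mask: 255.255.128.0
156.216.235.194 AND mask = 156.216.128.0
103.64.220.98 AND mask = 103.64.128.0
No, different subnets (156.216.128.0 vs 103.64.128.0)


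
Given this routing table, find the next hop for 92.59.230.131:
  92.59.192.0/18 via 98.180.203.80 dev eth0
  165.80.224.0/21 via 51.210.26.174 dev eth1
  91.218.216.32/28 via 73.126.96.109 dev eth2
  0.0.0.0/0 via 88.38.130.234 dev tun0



Longest prefix match for 92.59.230.131:
  /18 92.59.192.0: MATCH
  /21 165.80.224.0: no
  /28 91.218.216.32: no
  /0 0.0.0.0: MATCH
Selected: next-hop 98.180.203.80 via eth0 (matched /18)


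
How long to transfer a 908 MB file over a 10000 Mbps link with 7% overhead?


Effective throughput = 10000 * (1 - 7/100) = 9300 Mbps
File size in Mb = 908 * 8 = 7264 Mb
Time = 7264 / 9300
Time = 0.7811 seconds


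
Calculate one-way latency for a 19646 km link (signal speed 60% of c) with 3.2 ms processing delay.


Speed = 0.6 * 3e5 km/s = 180000 km/s
Propagation delay = 19646 / 180000 = 0.1091 s = 109.1444 ms
Processing delay = 3.2 ms
Total one-way latency = 112.3444 ms


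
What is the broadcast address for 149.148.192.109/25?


Network: 149.148.192.0/25
Host bits = 7
Set all host bits to 1:
Broadcast: 149.148.192.127


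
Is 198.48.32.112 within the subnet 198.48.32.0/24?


Subnet network: 198.48.32.0
Test IP AND mask: 198.48.32.0
Yes, 198.48.32.112 is in 198.48.32.0/24


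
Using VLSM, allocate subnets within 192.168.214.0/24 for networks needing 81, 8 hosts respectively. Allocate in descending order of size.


81 hosts -> /25 (126 usable): 192.168.214.0/25
8 hosts -> /28 (14 usable): 192.168.214.128/28
Allocation: 192.168.214.0/25 (81 hosts, 126 usable); 192.168.214.128/28 (8 hosts, 14 usable)


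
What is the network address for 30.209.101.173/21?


IP:   00011110.11010001.01100101.10101101
Mask: 11111111.11111111.11111000.00000000
AND operation:
Net:  00011110.11010001.01100000.00000000
Network: 30.209.96.0/21


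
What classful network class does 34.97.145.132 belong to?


First octet: 34
Binary: 00100010
0xxxxxxx -> Class A (1-126)
Class A, default mask 255.0.0.0 (/8)


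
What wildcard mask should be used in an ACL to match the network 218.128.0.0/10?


Subnet mask: 255.192.0.0
Wildcard = 255.255.255.255 - subnet mask
255 - 255 = 0
255 - 192 = 63
255 - 0 = 255
255 - 0 = 255
Wildcard: 0.63.255.255


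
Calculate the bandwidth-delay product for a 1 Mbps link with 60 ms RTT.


BDP = bandwidth * RTT
= 1 Mbps * 60 ms
= 1 * 1e6 * 60 / 1000 bits
= 60000 bits
= 7500 bytes
= 7.3242 KB
BDP = 60000 bits (7500 bytes)


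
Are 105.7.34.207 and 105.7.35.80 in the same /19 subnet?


Mask: 255.255.224.0
105.7.34.207 AND mask = 105.7.32.0
105.7.35.80 AND mask = 105.7.32.0
Yes, same subnet (105.7.32.0)


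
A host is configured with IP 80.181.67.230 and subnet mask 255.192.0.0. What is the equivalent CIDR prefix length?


Binary: 11111111.11000000.00000000.00000000
Count leading 1s
Prefix: /10


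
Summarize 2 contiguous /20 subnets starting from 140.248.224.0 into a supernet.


Original prefix: /20
Number of subnets: 2 = 2^1
New prefix = 20 - 1 = 19
Supernet: 140.248.224.0/19


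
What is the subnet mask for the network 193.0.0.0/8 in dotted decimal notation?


/8 means 8 network bits, 24 host bits
Binary: 11111111000000000000000000000000
Mask: 255.0.0.0


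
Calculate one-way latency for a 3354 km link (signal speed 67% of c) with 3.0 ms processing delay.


Speed = 0.67 * 3e5 km/s = 201000 km/s
Propagation delay = 3354 / 201000 = 0.0167 s = 16.6866 ms
Processing delay = 3.0 ms
Total one-way latency = 19.6866 ms


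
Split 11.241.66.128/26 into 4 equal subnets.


New prefix = 26 + 2 = 28
Each subnet has 16 addresses
  11.241.66.128/28
  11.241.66.144/28
  11.241.66.160/28
  11.241.66.176/28
Subnets: 11.241.66.128/28, 11.241.66.144/28, 11.241.66.160/28, 11.241.66.176/28


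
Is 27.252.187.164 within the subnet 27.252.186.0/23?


Subnet network: 27.252.186.0
Test IP AND mask: 27.252.186.0
Yes, 27.252.187.164 is in 27.252.186.0/23


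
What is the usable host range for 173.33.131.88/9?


Network: 173.0.0.0
Broadcast: 173.127.255.255
First usable = network + 1
Last usable = broadcast - 1
Range: 173.0.0.1 to 173.127.255.254


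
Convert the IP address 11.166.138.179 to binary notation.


11 = 00001011
166 = 10100110
138 = 10001010
179 = 10110011
Binary: 00001011.10100110.10001010.10110011


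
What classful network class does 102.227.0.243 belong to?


First octet: 102
Binary: 01100110
0xxxxxxx -> Class A (1-126)
Class A, default mask 255.0.0.0 (/8)


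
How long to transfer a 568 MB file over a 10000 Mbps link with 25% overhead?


Effective throughput = 10000 * (1 - 25/100) = 7500 Mbps
File size in Mb = 568 * 8 = 4544 Mb
Time = 4544 / 7500
Time = 0.6059 seconds


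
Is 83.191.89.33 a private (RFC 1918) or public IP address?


RFC 1918 private ranges:
  10.0.0.0/8 (10.0.0.0 - 10.255.255.255)
  172.16.0.0/12 (172.16.0.0 - 172.31.255.255)
  192.168.0.0/16 (192.168.0.0 - 192.168.255.255)
Public (not in any RFC 1918 range)


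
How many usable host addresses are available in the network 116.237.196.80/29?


Host bits = 32 - 29 = 3
Total addresses = 2^3 = 8
Usable = total - 2 (network and broadcast)
Usable hosts: 6


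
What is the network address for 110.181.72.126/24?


IP:   01101110.10110101.01001000.01111110
Mask: 11111111.11111111.11111111.00000000
AND operation:
Net:  01101110.10110101.01001000.00000000
Network: 110.181.72.0/24


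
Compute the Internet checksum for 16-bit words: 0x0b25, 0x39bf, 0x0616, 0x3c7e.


Sum all words (with carry folding):
+ 0x0b25 = 0x0b25
+ 0x39bf = 0x44e4
+ 0x0616 = 0x4afa
+ 0x3c7e = 0x8778
One's complement: ~0x8778
Checksum = 0x7887


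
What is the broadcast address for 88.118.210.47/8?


Network: 88.0.0.0/8
Host bits = 24
Set all host bits to 1:
Broadcast: 88.255.255.255


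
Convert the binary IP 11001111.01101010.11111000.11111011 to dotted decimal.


11001111 = 207
01101010 = 106
11111000 = 248
11111011 = 251
IP: 207.106.248.251


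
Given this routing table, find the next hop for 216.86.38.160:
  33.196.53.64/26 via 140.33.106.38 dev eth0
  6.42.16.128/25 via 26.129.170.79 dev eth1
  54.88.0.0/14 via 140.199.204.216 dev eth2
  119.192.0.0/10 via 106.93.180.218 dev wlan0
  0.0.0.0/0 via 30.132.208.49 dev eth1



Longest prefix match for 216.86.38.160:
  /26 33.196.53.64: no
  /25 6.42.16.128: no
  /14 54.88.0.0: no
  /10 119.192.0.0: no
  /0 0.0.0.0: MATCH
Selected: next-hop 30.132.208.49 via eth1 (matched /0)


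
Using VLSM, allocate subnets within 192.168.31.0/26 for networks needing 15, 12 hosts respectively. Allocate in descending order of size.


15 hosts -> /27 (30 usable): 192.168.31.0/27
12 hosts -> /28 (14 usable): 192.168.31.32/28
Allocation: 192.168.31.0/27 (15 hosts, 30 usable); 192.168.31.32/28 (12 hosts, 14 usable)


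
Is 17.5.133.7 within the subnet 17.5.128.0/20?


Subnet network: 17.5.128.0
Test IP AND mask: 17.5.128.0
Yes, 17.5.133.7 is in 17.5.128.0/20


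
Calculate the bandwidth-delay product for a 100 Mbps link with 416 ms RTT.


BDP = bandwidth * RTT
= 100 Mbps * 416 ms
= 100 * 1e6 * 416 / 1000 bits
= 41600000 bits
= 5200000 bytes
= 5078.125 KB
BDP = 41600000 bits (5200000 bytes)


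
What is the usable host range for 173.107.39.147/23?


Network: 173.107.38.0
Broadcast: 173.107.39.255
First usable = network + 1
Last usable = broadcast - 1
Range: 173.107.38.1 to 173.107.39.254


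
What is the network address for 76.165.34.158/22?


IP:   01001100.10100101.00100010.10011110
Mask: 11111111.11111111.11111100.00000000
AND operation:
Net:  01001100.10100101.00100000.00000000
Network: 76.165.32.0/22


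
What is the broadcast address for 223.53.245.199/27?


Network: 223.53.245.192/27
Host bits = 5
Set all host bits to 1:
Broadcast: 223.53.245.223


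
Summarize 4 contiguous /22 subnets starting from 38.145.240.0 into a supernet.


Original prefix: /22
Number of subnets: 4 = 2^2
New prefix = 22 - 2 = 20
Supernet: 38.145.240.0/20


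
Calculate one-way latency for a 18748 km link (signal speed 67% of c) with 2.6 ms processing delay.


Speed = 0.67 * 3e5 km/s = 201000 km/s
Propagation delay = 18748 / 201000 = 0.0933 s = 93.2736 ms
Processing delay = 2.6 ms
Total one-way latency = 95.8736 ms


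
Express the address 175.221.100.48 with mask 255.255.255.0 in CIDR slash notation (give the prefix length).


Binary: 11111111.11111111.11111111.00000000
Count leading 1s
Prefix: /24


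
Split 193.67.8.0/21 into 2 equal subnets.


New prefix = 21 + 1 = 22
Each subnet has 1024 addresses
  193.67.8.0/22
  193.67.12.0/22
Subnets: 193.67.8.0/22, 193.67.12.0/22


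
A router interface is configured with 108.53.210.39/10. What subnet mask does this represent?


/10 means 10 network bits, 22 host bits
Binary: 11111111110000000000000000000000
Mask: 255.192.0.0


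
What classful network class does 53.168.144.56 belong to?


First octet: 53
Binary: 00110101
0xxxxxxx -> Class A (1-126)
Class A, default mask 255.0.0.0 (/8)


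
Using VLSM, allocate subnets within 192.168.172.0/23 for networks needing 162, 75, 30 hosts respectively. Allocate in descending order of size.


162 hosts -> /24 (254 usable): 192.168.172.0/24
75 hosts -> /25 (126 usable): 192.168.173.0/25
30 hosts -> /27 (30 usable): 192.168.173.128/27
Allocation: 192.168.172.0/24 (162 hosts, 254 usable); 192.168.173.0/25 (75 hosts, 126 usable); 192.168.173.128/27 (30 hosts, 30 usable)


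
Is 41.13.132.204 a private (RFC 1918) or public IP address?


RFC 1918 private ranges:
  10.0.0.0/8 (10.0.0.0 - 10.255.255.255)
  172.16.0.0/12 (172.16.0.0 - 172.31.255.255)
  192.168.0.0/16 (192.168.0.0 - 192.168.255.255)
Public (not in any RFC 1918 range)


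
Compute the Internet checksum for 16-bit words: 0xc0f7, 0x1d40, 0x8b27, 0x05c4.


Sum all words (with carry folding):
+ 0xc0f7 = 0xc0f7
+ 0x1d40 = 0xde37
+ 0x8b27 = 0x695f
+ 0x05c4 = 0x6f23
One's complement: ~0x6f23
Checksum = 0x90dc


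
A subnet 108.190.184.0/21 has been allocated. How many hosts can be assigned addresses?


Host bits = 32 - 21 = 11
Total addresses = 2^11 = 2048
Usable = total - 2 (network and broadcast)
Usable hosts: 2046


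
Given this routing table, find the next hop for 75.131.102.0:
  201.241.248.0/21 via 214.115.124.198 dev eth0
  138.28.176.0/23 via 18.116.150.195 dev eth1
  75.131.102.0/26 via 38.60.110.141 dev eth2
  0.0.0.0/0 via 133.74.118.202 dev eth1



Longest prefix match for 75.131.102.0:
  /21 201.241.248.0: no
  /23 138.28.176.0: no
  /26 75.131.102.0: MATCH
  /0 0.0.0.0: MATCH
Selected: next-hop 38.60.110.141 via eth2 (matched /26)


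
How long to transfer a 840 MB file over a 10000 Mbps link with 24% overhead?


Effective throughput = 10000 * (1 - 24/100) = 7600 Mbps
File size in Mb = 840 * 8 = 6720 Mb
Time = 6720 / 7600
Time = 0.8842 seconds


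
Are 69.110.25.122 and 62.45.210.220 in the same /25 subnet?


Mask: 255.255.255.128
69.110.25.122 AND mask = 69.110.25.0
62.45.210.220 AND mask = 62.45.210.128
No, different subnets (69.110.25.0 vs 62.45.210.128)


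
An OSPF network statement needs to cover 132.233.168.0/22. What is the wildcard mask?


Subnet mask: 255.255.252.0
Wildcard = 255.255.255.255 - subnet mask
255 - 255 = 0
255 - 255 = 0
255 - 252 = 3
255 - 0 = 255
Wildcard: 0.0.3.255


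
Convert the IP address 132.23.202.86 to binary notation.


132 = 10000100
23 = 00010111
202 = 11001010
86 = 01010110
Binary: 10000100.00010111.11001010.01010110


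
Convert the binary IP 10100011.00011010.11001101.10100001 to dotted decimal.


10100011 = 163
00011010 = 26
11001101 = 205
10100001 = 161
IP: 163.26.205.161


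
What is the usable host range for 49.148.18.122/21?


Network: 49.148.16.0
Broadcast: 49.148.23.255
First usable = network + 1
Last usable = broadcast - 1
Range: 49.148.16.1 to 49.148.23.254


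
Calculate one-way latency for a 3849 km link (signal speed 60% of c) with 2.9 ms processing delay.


Speed = 0.6 * 3e5 km/s = 180000 km/s
Propagation delay = 3849 / 180000 = 0.0214 s = 21.3833 ms
Processing delay = 2.9 ms
Total one-way latency = 24.2833 ms


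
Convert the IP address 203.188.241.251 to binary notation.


203 = 11001011
188 = 10111100
241 = 11110001
251 = 11111011
Binary: 11001011.10111100.11110001.11111011


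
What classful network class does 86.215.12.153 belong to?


First octet: 86
Binary: 01010110
0xxxxxxx -> Class A (1-126)
Class A, default mask 255.0.0.0 (/8)


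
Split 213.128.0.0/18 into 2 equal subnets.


New prefix = 18 + 1 = 19
Each subnet has 8192 addresses
  213.128.0.0/19
  213.128.32.0/19
Subnets: 213.128.0.0/19, 213.128.32.0/19


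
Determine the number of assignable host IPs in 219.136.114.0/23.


Host bits = 32 - 23 = 9
Total addresses = 2^9 = 512
Usable = total - 2 (network and broadcast)
Usable hosts: 510


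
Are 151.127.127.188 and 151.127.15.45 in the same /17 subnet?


Mask: 255.255.128.0
151.127.127.188 AND mask = 151.127.0.0
151.127.15.45 AND mask = 151.127.0.0
Yes, same subnet (151.127.0.0)


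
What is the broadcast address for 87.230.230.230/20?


Network: 87.230.224.0/20
Host bits = 12
Set all host bits to 1:
Broadcast: 87.230.239.255


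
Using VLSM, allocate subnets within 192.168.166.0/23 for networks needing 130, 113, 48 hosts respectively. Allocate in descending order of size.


130 hosts -> /24 (254 usable): 192.168.166.0/24
113 hosts -> /25 (126 usable): 192.168.167.0/25
48 hosts -> /26 (62 usable): 192.168.167.128/26
Allocation: 192.168.166.0/24 (130 hosts, 254 usable); 192.168.167.0/25 (113 hosts, 126 usable); 192.168.167.128/26 (48 hosts, 62 usable)


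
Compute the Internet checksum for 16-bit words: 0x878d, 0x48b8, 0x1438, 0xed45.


Sum all words (with carry folding):
+ 0x878d = 0x878d
+ 0x48b8 = 0xd045
+ 0x1438 = 0xe47d
+ 0xed45 = 0xd1c3
One's complement: ~0xd1c3
Checksum = 0x2e3c


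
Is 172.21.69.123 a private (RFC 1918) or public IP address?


RFC 1918 private ranges:
  10.0.0.0/8 (10.0.0.0 - 10.255.255.255)
  172.16.0.0/12 (172.16.0.0 - 172.31.255.255)
  192.168.0.0/16 (192.168.0.0 - 192.168.255.255)
Private (in 172.16.0.0/12)


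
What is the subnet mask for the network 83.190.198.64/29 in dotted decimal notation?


/29 means 29 network bits, 3 host bits
Binary: 11111111111111111111111111111000
Mask: 255.255.255.248


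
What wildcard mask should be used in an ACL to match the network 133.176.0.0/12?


Subnet mask: 255.240.0.0
Wildcard = 255.255.255.255 - subnet mask
255 - 255 = 0
255 - 240 = 15
255 - 0 = 255
255 - 0 = 255
Wildcard: 0.15.255.255


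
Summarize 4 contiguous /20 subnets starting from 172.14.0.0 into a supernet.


Original prefix: /20
Number of subnets: 4 = 2^2
New prefix = 20 - 2 = 18
Supernet: 172.14.0.0/18


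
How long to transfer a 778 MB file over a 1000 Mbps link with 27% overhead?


Effective throughput = 1000 * (1 - 27/100) = 730 Mbps
File size in Mb = 778 * 8 = 6224 Mb
Time = 6224 / 730
Time = 8.526 seconds


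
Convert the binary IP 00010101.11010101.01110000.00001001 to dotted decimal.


00010101 = 21
11010101 = 213
01110000 = 112
00001001 = 9
IP: 21.213.112.9


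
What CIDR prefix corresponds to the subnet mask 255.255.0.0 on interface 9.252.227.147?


Binary: 11111111.11111111.00000000.00000000
Count leading 1s
Prefix: /16
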